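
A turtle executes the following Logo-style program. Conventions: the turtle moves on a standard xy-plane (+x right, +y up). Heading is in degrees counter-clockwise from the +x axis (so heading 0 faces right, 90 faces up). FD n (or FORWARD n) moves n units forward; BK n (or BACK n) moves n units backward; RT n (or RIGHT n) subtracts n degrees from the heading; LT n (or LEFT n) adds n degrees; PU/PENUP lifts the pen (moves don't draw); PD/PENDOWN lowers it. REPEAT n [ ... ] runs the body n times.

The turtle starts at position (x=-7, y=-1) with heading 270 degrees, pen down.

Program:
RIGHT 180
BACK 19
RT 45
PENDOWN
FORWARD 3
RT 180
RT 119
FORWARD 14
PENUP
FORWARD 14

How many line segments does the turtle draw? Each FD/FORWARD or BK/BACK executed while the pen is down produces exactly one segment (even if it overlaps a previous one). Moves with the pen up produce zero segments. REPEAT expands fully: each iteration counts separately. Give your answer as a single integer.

Answer: 3

Derivation:
Executing turtle program step by step:
Start: pos=(-7,-1), heading=270, pen down
RT 180: heading 270 -> 90
BK 19: (-7,-1) -> (-7,-20) [heading=90, draw]
RT 45: heading 90 -> 45
PD: pen down
FD 3: (-7,-20) -> (-4.879,-17.879) [heading=45, draw]
RT 180: heading 45 -> 225
RT 119: heading 225 -> 106
FD 14: (-4.879,-17.879) -> (-8.738,-4.421) [heading=106, draw]
PU: pen up
FD 14: (-8.738,-4.421) -> (-12.597,9.037) [heading=106, move]
Final: pos=(-12.597,9.037), heading=106, 3 segment(s) drawn
Segments drawn: 3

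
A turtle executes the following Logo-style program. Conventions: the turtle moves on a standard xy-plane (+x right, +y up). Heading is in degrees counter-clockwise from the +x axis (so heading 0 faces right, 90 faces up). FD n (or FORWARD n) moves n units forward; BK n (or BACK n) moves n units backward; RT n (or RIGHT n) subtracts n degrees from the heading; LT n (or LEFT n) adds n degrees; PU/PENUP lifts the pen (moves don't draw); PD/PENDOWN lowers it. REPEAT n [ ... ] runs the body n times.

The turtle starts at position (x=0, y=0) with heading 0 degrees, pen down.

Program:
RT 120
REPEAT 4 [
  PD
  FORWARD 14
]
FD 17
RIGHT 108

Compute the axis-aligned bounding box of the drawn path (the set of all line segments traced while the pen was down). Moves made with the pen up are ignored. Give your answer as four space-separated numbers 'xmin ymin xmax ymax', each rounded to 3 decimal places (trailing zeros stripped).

Answer: -36.5 -63.22 0 0

Derivation:
Executing turtle program step by step:
Start: pos=(0,0), heading=0, pen down
RT 120: heading 0 -> 240
REPEAT 4 [
  -- iteration 1/4 --
  PD: pen down
  FD 14: (0,0) -> (-7,-12.124) [heading=240, draw]
  -- iteration 2/4 --
  PD: pen down
  FD 14: (-7,-12.124) -> (-14,-24.249) [heading=240, draw]
  -- iteration 3/4 --
  PD: pen down
  FD 14: (-14,-24.249) -> (-21,-36.373) [heading=240, draw]
  -- iteration 4/4 --
  PD: pen down
  FD 14: (-21,-36.373) -> (-28,-48.497) [heading=240, draw]
]
FD 17: (-28,-48.497) -> (-36.5,-63.22) [heading=240, draw]
RT 108: heading 240 -> 132
Final: pos=(-36.5,-63.22), heading=132, 5 segment(s) drawn

Segment endpoints: x in {-36.5, -28, -21, -14, -7, 0}, y in {-63.22, -48.497, -36.373, -24.249, -12.124, 0}
xmin=-36.5, ymin=-63.22, xmax=0, ymax=0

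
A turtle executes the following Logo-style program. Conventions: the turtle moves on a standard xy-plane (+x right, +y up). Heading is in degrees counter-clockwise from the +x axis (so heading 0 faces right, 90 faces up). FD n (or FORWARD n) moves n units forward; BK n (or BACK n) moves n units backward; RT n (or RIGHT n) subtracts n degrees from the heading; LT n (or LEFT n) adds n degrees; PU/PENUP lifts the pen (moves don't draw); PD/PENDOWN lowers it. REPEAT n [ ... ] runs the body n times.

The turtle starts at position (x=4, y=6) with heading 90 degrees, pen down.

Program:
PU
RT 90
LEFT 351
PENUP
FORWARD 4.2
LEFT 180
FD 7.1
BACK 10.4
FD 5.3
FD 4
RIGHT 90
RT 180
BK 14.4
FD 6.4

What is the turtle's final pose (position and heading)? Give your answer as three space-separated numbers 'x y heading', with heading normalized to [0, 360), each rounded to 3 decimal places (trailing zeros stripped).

Answer: 3.474 14.183 261

Derivation:
Executing turtle program step by step:
Start: pos=(4,6), heading=90, pen down
PU: pen up
RT 90: heading 90 -> 0
LT 351: heading 0 -> 351
PU: pen up
FD 4.2: (4,6) -> (8.148,5.343) [heading=351, move]
LT 180: heading 351 -> 171
FD 7.1: (8.148,5.343) -> (1.136,6.454) [heading=171, move]
BK 10.4: (1.136,6.454) -> (11.408,4.827) [heading=171, move]
FD 5.3: (11.408,4.827) -> (6.173,5.656) [heading=171, move]
FD 4: (6.173,5.656) -> (2.222,6.282) [heading=171, move]
RT 90: heading 171 -> 81
RT 180: heading 81 -> 261
BK 14.4: (2.222,6.282) -> (4.475,20.504) [heading=261, move]
FD 6.4: (4.475,20.504) -> (3.474,14.183) [heading=261, move]
Final: pos=(3.474,14.183), heading=261, 0 segment(s) drawn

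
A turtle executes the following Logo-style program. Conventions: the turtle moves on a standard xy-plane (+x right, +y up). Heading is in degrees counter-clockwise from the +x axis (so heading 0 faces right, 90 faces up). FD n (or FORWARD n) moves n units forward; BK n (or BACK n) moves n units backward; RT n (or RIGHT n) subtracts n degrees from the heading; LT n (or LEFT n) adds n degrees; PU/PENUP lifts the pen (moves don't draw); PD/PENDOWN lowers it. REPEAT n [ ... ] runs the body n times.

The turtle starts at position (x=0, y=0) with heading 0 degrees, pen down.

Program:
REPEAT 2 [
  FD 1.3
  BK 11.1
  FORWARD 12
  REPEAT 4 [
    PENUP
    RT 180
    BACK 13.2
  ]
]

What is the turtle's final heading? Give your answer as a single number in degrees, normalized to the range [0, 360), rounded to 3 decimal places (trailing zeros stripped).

Answer: 0

Derivation:
Executing turtle program step by step:
Start: pos=(0,0), heading=0, pen down
REPEAT 2 [
  -- iteration 1/2 --
  FD 1.3: (0,0) -> (1.3,0) [heading=0, draw]
  BK 11.1: (1.3,0) -> (-9.8,0) [heading=0, draw]
  FD 12: (-9.8,0) -> (2.2,0) [heading=0, draw]
  REPEAT 4 [
    -- iteration 1/4 --
    PU: pen up
    RT 180: heading 0 -> 180
    BK 13.2: (2.2,0) -> (15.4,0) [heading=180, move]
    -- iteration 2/4 --
    PU: pen up
    RT 180: heading 180 -> 0
    BK 13.2: (15.4,0) -> (2.2,0) [heading=0, move]
    -- iteration 3/4 --
    PU: pen up
    RT 180: heading 0 -> 180
    BK 13.2: (2.2,0) -> (15.4,0) [heading=180, move]
    -- iteration 4/4 --
    PU: pen up
    RT 180: heading 180 -> 0
    BK 13.2: (15.4,0) -> (2.2,0) [heading=0, move]
  ]
  -- iteration 2/2 --
  FD 1.3: (2.2,0) -> (3.5,0) [heading=0, move]
  BK 11.1: (3.5,0) -> (-7.6,0) [heading=0, move]
  FD 12: (-7.6,0) -> (4.4,0) [heading=0, move]
  REPEAT 4 [
    -- iteration 1/4 --
    PU: pen up
    RT 180: heading 0 -> 180
    BK 13.2: (4.4,0) -> (17.6,0) [heading=180, move]
    -- iteration 2/4 --
    PU: pen up
    RT 180: heading 180 -> 0
    BK 13.2: (17.6,0) -> (4.4,0) [heading=0, move]
    -- iteration 3/4 --
    PU: pen up
    RT 180: heading 0 -> 180
    BK 13.2: (4.4,0) -> (17.6,0) [heading=180, move]
    -- iteration 4/4 --
    PU: pen up
    RT 180: heading 180 -> 0
    BK 13.2: (17.6,0) -> (4.4,0) [heading=0, move]
  ]
]
Final: pos=(4.4,0), heading=0, 3 segment(s) drawn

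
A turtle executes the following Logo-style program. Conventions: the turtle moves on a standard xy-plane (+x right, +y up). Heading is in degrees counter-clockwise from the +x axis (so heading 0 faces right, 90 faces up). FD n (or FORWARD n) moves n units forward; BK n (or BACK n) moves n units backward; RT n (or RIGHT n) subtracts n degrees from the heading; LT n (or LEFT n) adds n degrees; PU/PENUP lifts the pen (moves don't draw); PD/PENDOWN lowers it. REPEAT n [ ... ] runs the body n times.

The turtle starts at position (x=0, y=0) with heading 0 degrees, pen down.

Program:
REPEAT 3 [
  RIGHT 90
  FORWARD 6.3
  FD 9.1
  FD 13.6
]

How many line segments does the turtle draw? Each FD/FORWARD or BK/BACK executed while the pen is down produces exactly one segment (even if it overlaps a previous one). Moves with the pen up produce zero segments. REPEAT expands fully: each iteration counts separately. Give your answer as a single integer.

Executing turtle program step by step:
Start: pos=(0,0), heading=0, pen down
REPEAT 3 [
  -- iteration 1/3 --
  RT 90: heading 0 -> 270
  FD 6.3: (0,0) -> (0,-6.3) [heading=270, draw]
  FD 9.1: (0,-6.3) -> (0,-15.4) [heading=270, draw]
  FD 13.6: (0,-15.4) -> (0,-29) [heading=270, draw]
  -- iteration 2/3 --
  RT 90: heading 270 -> 180
  FD 6.3: (0,-29) -> (-6.3,-29) [heading=180, draw]
  FD 9.1: (-6.3,-29) -> (-15.4,-29) [heading=180, draw]
  FD 13.6: (-15.4,-29) -> (-29,-29) [heading=180, draw]
  -- iteration 3/3 --
  RT 90: heading 180 -> 90
  FD 6.3: (-29,-29) -> (-29,-22.7) [heading=90, draw]
  FD 9.1: (-29,-22.7) -> (-29,-13.6) [heading=90, draw]
  FD 13.6: (-29,-13.6) -> (-29,0) [heading=90, draw]
]
Final: pos=(-29,0), heading=90, 9 segment(s) drawn
Segments drawn: 9

Answer: 9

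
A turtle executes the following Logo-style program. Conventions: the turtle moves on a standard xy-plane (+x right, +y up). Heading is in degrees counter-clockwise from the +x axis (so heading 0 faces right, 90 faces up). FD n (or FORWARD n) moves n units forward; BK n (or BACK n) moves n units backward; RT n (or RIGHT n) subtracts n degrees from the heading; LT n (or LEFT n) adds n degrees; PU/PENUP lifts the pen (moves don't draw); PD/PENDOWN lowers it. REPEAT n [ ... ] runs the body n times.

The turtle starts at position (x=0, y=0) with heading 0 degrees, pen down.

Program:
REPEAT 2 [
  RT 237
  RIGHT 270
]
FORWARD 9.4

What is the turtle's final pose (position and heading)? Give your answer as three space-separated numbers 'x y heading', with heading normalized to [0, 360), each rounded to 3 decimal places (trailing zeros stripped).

Executing turtle program step by step:
Start: pos=(0,0), heading=0, pen down
REPEAT 2 [
  -- iteration 1/2 --
  RT 237: heading 0 -> 123
  RT 270: heading 123 -> 213
  -- iteration 2/2 --
  RT 237: heading 213 -> 336
  RT 270: heading 336 -> 66
]
FD 9.4: (0,0) -> (3.823,8.587) [heading=66, draw]
Final: pos=(3.823,8.587), heading=66, 1 segment(s) drawn

Answer: 3.823 8.587 66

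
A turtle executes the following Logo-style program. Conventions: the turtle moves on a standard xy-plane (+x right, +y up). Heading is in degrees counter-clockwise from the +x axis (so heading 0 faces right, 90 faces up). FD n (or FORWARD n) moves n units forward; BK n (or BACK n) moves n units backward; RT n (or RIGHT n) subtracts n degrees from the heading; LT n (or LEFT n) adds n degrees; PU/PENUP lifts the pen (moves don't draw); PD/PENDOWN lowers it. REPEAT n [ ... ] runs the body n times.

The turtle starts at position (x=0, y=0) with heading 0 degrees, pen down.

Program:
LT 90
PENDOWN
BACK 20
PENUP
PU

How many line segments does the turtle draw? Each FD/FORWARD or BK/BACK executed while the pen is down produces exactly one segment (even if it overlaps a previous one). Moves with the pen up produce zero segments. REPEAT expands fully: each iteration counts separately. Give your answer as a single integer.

Answer: 1

Derivation:
Executing turtle program step by step:
Start: pos=(0,0), heading=0, pen down
LT 90: heading 0 -> 90
PD: pen down
BK 20: (0,0) -> (0,-20) [heading=90, draw]
PU: pen up
PU: pen up
Final: pos=(0,-20), heading=90, 1 segment(s) drawn
Segments drawn: 1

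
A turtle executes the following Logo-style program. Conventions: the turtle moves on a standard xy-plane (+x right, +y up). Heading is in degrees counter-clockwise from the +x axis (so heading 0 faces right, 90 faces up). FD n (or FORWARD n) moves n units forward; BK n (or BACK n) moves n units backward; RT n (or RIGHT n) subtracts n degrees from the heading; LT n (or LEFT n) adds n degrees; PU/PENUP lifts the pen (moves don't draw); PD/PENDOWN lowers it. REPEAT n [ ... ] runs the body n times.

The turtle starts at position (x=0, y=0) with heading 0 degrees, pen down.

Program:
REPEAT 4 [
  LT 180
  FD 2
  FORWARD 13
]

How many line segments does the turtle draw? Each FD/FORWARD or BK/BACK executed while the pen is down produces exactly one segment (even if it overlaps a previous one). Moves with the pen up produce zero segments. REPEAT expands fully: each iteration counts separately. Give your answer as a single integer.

Answer: 8

Derivation:
Executing turtle program step by step:
Start: pos=(0,0), heading=0, pen down
REPEAT 4 [
  -- iteration 1/4 --
  LT 180: heading 0 -> 180
  FD 2: (0,0) -> (-2,0) [heading=180, draw]
  FD 13: (-2,0) -> (-15,0) [heading=180, draw]
  -- iteration 2/4 --
  LT 180: heading 180 -> 0
  FD 2: (-15,0) -> (-13,0) [heading=0, draw]
  FD 13: (-13,0) -> (0,0) [heading=0, draw]
  -- iteration 3/4 --
  LT 180: heading 0 -> 180
  FD 2: (0,0) -> (-2,0) [heading=180, draw]
  FD 13: (-2,0) -> (-15,0) [heading=180, draw]
  -- iteration 4/4 --
  LT 180: heading 180 -> 0
  FD 2: (-15,0) -> (-13,0) [heading=0, draw]
  FD 13: (-13,0) -> (0,0) [heading=0, draw]
]
Final: pos=(0,0), heading=0, 8 segment(s) drawn
Segments drawn: 8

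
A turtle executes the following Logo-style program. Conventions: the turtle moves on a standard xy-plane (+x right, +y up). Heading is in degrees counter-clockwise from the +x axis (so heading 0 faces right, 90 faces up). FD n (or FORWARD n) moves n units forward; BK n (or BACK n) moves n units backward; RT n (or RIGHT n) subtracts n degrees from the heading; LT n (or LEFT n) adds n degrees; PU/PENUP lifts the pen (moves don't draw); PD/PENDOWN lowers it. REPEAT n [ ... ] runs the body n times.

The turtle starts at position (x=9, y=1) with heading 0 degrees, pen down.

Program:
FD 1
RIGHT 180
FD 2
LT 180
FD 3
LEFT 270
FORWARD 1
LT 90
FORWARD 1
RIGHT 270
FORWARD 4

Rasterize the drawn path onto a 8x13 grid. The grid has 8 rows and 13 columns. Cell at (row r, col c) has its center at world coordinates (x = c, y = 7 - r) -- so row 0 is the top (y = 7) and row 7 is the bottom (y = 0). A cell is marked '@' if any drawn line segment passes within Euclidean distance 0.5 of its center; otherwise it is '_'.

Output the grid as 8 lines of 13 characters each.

Answer: _____________
_____________
_____________
____________@
____________@
____________@
________@@@@@
___________@@

Derivation:
Segment 0: (9,1) -> (10,1)
Segment 1: (10,1) -> (8,1)
Segment 2: (8,1) -> (11,1)
Segment 3: (11,1) -> (11,-0)
Segment 4: (11,-0) -> (12,-0)
Segment 5: (12,-0) -> (12,4)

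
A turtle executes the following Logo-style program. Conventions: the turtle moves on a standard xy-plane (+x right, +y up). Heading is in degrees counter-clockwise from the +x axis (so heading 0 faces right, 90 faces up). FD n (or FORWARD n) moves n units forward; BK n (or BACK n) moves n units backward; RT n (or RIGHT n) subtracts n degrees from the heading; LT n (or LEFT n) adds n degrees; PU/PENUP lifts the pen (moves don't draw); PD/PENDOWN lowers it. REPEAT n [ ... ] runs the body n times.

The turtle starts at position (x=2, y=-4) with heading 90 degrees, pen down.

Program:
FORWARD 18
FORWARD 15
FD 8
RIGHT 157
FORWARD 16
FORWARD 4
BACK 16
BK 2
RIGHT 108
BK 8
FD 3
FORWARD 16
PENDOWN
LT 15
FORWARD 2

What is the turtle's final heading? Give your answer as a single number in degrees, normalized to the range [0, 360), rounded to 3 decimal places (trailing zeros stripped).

Executing turtle program step by step:
Start: pos=(2,-4), heading=90, pen down
FD 18: (2,-4) -> (2,14) [heading=90, draw]
FD 15: (2,14) -> (2,29) [heading=90, draw]
FD 8: (2,29) -> (2,37) [heading=90, draw]
RT 157: heading 90 -> 293
FD 16: (2,37) -> (8.252,22.272) [heading=293, draw]
FD 4: (8.252,22.272) -> (9.815,18.59) [heading=293, draw]
BK 16: (9.815,18.59) -> (3.563,33.318) [heading=293, draw]
BK 2: (3.563,33.318) -> (2.781,35.159) [heading=293, draw]
RT 108: heading 293 -> 185
BK 8: (2.781,35.159) -> (10.751,35.856) [heading=185, draw]
FD 3: (10.751,35.856) -> (7.762,35.595) [heading=185, draw]
FD 16: (7.762,35.595) -> (-8.177,34.2) [heading=185, draw]
PD: pen down
LT 15: heading 185 -> 200
FD 2: (-8.177,34.2) -> (-10.056,33.516) [heading=200, draw]
Final: pos=(-10.056,33.516), heading=200, 11 segment(s) drawn

Answer: 200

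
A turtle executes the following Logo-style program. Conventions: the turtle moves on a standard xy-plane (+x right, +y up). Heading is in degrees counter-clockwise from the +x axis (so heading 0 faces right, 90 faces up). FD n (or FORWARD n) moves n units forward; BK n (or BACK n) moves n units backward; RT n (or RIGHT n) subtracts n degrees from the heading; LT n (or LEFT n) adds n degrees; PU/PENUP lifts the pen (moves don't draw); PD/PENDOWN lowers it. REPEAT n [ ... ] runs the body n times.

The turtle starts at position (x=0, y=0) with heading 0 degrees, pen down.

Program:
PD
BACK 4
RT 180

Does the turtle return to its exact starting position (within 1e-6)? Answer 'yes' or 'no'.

Executing turtle program step by step:
Start: pos=(0,0), heading=0, pen down
PD: pen down
BK 4: (0,0) -> (-4,0) [heading=0, draw]
RT 180: heading 0 -> 180
Final: pos=(-4,0), heading=180, 1 segment(s) drawn

Start position: (0, 0)
Final position: (-4, 0)
Distance = 4; >= 1e-6 -> NOT closed

Answer: no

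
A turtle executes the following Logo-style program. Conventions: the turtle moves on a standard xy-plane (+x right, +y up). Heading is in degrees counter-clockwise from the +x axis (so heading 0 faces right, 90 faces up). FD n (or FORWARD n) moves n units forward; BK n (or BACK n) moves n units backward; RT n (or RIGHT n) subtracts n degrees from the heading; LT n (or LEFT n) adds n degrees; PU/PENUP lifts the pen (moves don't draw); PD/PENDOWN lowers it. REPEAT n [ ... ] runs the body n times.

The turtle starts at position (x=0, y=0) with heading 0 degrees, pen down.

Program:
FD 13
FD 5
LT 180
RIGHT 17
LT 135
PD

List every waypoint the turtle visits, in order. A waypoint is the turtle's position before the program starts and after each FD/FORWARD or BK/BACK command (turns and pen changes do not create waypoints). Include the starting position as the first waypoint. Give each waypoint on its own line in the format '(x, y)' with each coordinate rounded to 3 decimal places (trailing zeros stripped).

Executing turtle program step by step:
Start: pos=(0,0), heading=0, pen down
FD 13: (0,0) -> (13,0) [heading=0, draw]
FD 5: (13,0) -> (18,0) [heading=0, draw]
LT 180: heading 0 -> 180
RT 17: heading 180 -> 163
LT 135: heading 163 -> 298
PD: pen down
Final: pos=(18,0), heading=298, 2 segment(s) drawn
Waypoints (3 total):
(0, 0)
(13, 0)
(18, 0)

Answer: (0, 0)
(13, 0)
(18, 0)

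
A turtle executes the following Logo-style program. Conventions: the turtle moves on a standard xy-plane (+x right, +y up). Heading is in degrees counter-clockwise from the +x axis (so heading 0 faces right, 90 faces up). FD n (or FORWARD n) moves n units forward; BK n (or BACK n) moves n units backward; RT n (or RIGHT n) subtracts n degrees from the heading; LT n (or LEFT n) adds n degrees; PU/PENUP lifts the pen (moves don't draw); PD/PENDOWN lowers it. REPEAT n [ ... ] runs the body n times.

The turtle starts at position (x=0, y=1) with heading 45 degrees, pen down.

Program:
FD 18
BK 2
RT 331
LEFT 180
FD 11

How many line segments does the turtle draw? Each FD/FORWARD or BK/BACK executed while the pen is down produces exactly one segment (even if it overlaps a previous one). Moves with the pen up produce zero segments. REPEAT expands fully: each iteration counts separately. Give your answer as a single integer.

Executing turtle program step by step:
Start: pos=(0,1), heading=45, pen down
FD 18: (0,1) -> (12.728,13.728) [heading=45, draw]
BK 2: (12.728,13.728) -> (11.314,12.314) [heading=45, draw]
RT 331: heading 45 -> 74
LT 180: heading 74 -> 254
FD 11: (11.314,12.314) -> (8.282,1.74) [heading=254, draw]
Final: pos=(8.282,1.74), heading=254, 3 segment(s) drawn
Segments drawn: 3

Answer: 3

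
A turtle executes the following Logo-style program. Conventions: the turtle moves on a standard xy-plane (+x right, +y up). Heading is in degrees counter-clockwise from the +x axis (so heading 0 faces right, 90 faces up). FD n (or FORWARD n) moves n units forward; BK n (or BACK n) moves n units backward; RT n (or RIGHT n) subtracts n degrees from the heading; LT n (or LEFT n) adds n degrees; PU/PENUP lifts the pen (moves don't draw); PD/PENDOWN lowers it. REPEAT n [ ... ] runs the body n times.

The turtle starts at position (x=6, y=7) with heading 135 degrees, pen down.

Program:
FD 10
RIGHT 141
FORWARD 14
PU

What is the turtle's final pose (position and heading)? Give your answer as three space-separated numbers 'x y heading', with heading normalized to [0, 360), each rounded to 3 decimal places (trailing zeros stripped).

Answer: 12.852 12.608 354

Derivation:
Executing turtle program step by step:
Start: pos=(6,7), heading=135, pen down
FD 10: (6,7) -> (-1.071,14.071) [heading=135, draw]
RT 141: heading 135 -> 354
FD 14: (-1.071,14.071) -> (12.852,12.608) [heading=354, draw]
PU: pen up
Final: pos=(12.852,12.608), heading=354, 2 segment(s) drawn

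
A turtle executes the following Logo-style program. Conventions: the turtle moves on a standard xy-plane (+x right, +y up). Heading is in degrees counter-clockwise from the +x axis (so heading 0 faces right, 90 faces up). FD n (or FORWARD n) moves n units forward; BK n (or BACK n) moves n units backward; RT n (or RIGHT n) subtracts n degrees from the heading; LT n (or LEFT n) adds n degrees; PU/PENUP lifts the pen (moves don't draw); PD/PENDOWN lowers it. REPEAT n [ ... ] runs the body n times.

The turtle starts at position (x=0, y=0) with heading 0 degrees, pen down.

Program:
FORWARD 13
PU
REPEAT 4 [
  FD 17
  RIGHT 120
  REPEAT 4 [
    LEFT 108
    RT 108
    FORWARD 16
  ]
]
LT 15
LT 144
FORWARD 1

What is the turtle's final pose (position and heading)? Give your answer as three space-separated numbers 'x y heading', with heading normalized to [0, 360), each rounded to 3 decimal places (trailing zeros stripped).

Executing turtle program step by step:
Start: pos=(0,0), heading=0, pen down
FD 13: (0,0) -> (13,0) [heading=0, draw]
PU: pen up
REPEAT 4 [
  -- iteration 1/4 --
  FD 17: (13,0) -> (30,0) [heading=0, move]
  RT 120: heading 0 -> 240
  REPEAT 4 [
    -- iteration 1/4 --
    LT 108: heading 240 -> 348
    RT 108: heading 348 -> 240
    FD 16: (30,0) -> (22,-13.856) [heading=240, move]
    -- iteration 2/4 --
    LT 108: heading 240 -> 348
    RT 108: heading 348 -> 240
    FD 16: (22,-13.856) -> (14,-27.713) [heading=240, move]
    -- iteration 3/4 --
    LT 108: heading 240 -> 348
    RT 108: heading 348 -> 240
    FD 16: (14,-27.713) -> (6,-41.569) [heading=240, move]
    -- iteration 4/4 --
    LT 108: heading 240 -> 348
    RT 108: heading 348 -> 240
    FD 16: (6,-41.569) -> (-2,-55.426) [heading=240, move]
  ]
  -- iteration 2/4 --
  FD 17: (-2,-55.426) -> (-10.5,-70.148) [heading=240, move]
  RT 120: heading 240 -> 120
  REPEAT 4 [
    -- iteration 1/4 --
    LT 108: heading 120 -> 228
    RT 108: heading 228 -> 120
    FD 16: (-10.5,-70.148) -> (-18.5,-56.292) [heading=120, move]
    -- iteration 2/4 --
    LT 108: heading 120 -> 228
    RT 108: heading 228 -> 120
    FD 16: (-18.5,-56.292) -> (-26.5,-42.435) [heading=120, move]
    -- iteration 3/4 --
    LT 108: heading 120 -> 228
    RT 108: heading 228 -> 120
    FD 16: (-26.5,-42.435) -> (-34.5,-28.579) [heading=120, move]
    -- iteration 4/4 --
    LT 108: heading 120 -> 228
    RT 108: heading 228 -> 120
    FD 16: (-34.5,-28.579) -> (-42.5,-14.722) [heading=120, move]
  ]
  -- iteration 3/4 --
  FD 17: (-42.5,-14.722) -> (-51,0) [heading=120, move]
  RT 120: heading 120 -> 0
  REPEAT 4 [
    -- iteration 1/4 --
    LT 108: heading 0 -> 108
    RT 108: heading 108 -> 0
    FD 16: (-51,0) -> (-35,0) [heading=0, move]
    -- iteration 2/4 --
    LT 108: heading 0 -> 108
    RT 108: heading 108 -> 0
    FD 16: (-35,0) -> (-19,0) [heading=0, move]
    -- iteration 3/4 --
    LT 108: heading 0 -> 108
    RT 108: heading 108 -> 0
    FD 16: (-19,0) -> (-3,0) [heading=0, move]
    -- iteration 4/4 --
    LT 108: heading 0 -> 108
    RT 108: heading 108 -> 0
    FD 16: (-3,0) -> (13,0) [heading=0, move]
  ]
  -- iteration 4/4 --
  FD 17: (13,0) -> (30,0) [heading=0, move]
  RT 120: heading 0 -> 240
  REPEAT 4 [
    -- iteration 1/4 --
    LT 108: heading 240 -> 348
    RT 108: heading 348 -> 240
    FD 16: (30,0) -> (22,-13.856) [heading=240, move]
    -- iteration 2/4 --
    LT 108: heading 240 -> 348
    RT 108: heading 348 -> 240
    FD 16: (22,-13.856) -> (14,-27.713) [heading=240, move]
    -- iteration 3/4 --
    LT 108: heading 240 -> 348
    RT 108: heading 348 -> 240
    FD 16: (14,-27.713) -> (6,-41.569) [heading=240, move]
    -- iteration 4/4 --
    LT 108: heading 240 -> 348
    RT 108: heading 348 -> 240
    FD 16: (6,-41.569) -> (-2,-55.426) [heading=240, move]
  ]
]
LT 15: heading 240 -> 255
LT 144: heading 255 -> 39
FD 1: (-2,-55.426) -> (-1.223,-54.796) [heading=39, move]
Final: pos=(-1.223,-54.796), heading=39, 1 segment(s) drawn

Answer: -1.223 -54.796 39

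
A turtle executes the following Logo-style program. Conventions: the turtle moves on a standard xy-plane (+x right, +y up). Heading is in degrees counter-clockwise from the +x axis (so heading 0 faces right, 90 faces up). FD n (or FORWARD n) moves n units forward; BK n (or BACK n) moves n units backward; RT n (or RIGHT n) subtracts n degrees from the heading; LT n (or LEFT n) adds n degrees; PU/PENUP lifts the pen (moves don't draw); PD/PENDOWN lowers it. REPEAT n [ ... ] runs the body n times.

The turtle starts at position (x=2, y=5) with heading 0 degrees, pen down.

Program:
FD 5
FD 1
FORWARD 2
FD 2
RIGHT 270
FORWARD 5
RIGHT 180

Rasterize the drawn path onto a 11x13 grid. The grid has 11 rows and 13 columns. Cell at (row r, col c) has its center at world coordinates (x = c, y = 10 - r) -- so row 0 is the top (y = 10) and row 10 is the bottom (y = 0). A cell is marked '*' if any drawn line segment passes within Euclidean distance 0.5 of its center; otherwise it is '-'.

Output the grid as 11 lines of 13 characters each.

Segment 0: (2,5) -> (7,5)
Segment 1: (7,5) -> (8,5)
Segment 2: (8,5) -> (10,5)
Segment 3: (10,5) -> (12,5)
Segment 4: (12,5) -> (12,10)

Answer: ------------*
------------*
------------*
------------*
------------*
--***********
-------------
-------------
-------------
-------------
-------------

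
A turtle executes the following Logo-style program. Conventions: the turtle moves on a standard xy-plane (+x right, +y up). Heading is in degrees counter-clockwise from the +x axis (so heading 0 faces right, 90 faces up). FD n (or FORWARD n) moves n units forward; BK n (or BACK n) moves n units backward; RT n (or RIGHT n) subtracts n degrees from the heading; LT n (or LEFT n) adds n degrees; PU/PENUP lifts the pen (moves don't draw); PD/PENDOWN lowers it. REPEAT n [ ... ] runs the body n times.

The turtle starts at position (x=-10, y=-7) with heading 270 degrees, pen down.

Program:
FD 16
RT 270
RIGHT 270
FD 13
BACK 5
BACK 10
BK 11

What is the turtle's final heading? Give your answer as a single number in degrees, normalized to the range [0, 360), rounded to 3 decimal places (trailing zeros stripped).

Answer: 90

Derivation:
Executing turtle program step by step:
Start: pos=(-10,-7), heading=270, pen down
FD 16: (-10,-7) -> (-10,-23) [heading=270, draw]
RT 270: heading 270 -> 0
RT 270: heading 0 -> 90
FD 13: (-10,-23) -> (-10,-10) [heading=90, draw]
BK 5: (-10,-10) -> (-10,-15) [heading=90, draw]
BK 10: (-10,-15) -> (-10,-25) [heading=90, draw]
BK 11: (-10,-25) -> (-10,-36) [heading=90, draw]
Final: pos=(-10,-36), heading=90, 5 segment(s) drawn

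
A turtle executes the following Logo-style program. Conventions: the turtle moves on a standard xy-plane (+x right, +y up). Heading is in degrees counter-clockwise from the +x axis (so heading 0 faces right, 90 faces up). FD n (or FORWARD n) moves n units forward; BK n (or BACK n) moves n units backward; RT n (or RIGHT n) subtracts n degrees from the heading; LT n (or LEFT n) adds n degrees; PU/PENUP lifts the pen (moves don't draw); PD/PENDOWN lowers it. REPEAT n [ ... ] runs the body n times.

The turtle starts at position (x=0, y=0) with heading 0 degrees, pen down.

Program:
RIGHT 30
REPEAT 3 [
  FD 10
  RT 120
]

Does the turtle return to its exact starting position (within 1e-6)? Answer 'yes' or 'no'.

Executing turtle program step by step:
Start: pos=(0,0), heading=0, pen down
RT 30: heading 0 -> 330
REPEAT 3 [
  -- iteration 1/3 --
  FD 10: (0,0) -> (8.66,-5) [heading=330, draw]
  RT 120: heading 330 -> 210
  -- iteration 2/3 --
  FD 10: (8.66,-5) -> (0,-10) [heading=210, draw]
  RT 120: heading 210 -> 90
  -- iteration 3/3 --
  FD 10: (0,-10) -> (0,0) [heading=90, draw]
  RT 120: heading 90 -> 330
]
Final: pos=(0,0), heading=330, 3 segment(s) drawn

Start position: (0, 0)
Final position: (0, 0)
Distance = 0; < 1e-6 -> CLOSED

Answer: yes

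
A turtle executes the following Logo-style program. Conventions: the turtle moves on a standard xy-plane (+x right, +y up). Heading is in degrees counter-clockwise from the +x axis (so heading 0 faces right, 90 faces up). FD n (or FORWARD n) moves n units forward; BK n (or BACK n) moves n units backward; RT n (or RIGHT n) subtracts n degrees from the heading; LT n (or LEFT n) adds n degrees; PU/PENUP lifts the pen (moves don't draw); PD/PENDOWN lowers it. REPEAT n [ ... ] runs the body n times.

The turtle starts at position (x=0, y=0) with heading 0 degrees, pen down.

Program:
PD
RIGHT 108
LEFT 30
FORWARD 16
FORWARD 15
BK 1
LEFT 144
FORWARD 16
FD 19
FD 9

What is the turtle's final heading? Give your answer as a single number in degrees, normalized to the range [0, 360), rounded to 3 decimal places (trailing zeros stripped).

Executing turtle program step by step:
Start: pos=(0,0), heading=0, pen down
PD: pen down
RT 108: heading 0 -> 252
LT 30: heading 252 -> 282
FD 16: (0,0) -> (3.327,-15.65) [heading=282, draw]
FD 15: (3.327,-15.65) -> (6.445,-30.323) [heading=282, draw]
BK 1: (6.445,-30.323) -> (6.237,-29.344) [heading=282, draw]
LT 144: heading 282 -> 66
FD 16: (6.237,-29.344) -> (12.745,-14.728) [heading=66, draw]
FD 19: (12.745,-14.728) -> (20.473,2.63) [heading=66, draw]
FD 9: (20.473,2.63) -> (24.134,10.852) [heading=66, draw]
Final: pos=(24.134,10.852), heading=66, 6 segment(s) drawn

Answer: 66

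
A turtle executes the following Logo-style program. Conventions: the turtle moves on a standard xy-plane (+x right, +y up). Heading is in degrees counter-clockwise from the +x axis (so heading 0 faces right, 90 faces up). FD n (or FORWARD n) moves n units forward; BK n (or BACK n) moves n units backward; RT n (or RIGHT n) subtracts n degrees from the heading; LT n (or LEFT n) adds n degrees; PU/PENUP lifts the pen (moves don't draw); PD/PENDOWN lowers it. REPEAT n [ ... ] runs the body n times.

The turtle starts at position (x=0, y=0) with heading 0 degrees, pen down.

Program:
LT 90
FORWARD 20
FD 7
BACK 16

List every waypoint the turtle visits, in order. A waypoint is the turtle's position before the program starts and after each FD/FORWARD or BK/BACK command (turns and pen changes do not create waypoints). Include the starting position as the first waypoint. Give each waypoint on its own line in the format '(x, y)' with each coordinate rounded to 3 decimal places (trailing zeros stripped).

Answer: (0, 0)
(0, 20)
(0, 27)
(0, 11)

Derivation:
Executing turtle program step by step:
Start: pos=(0,0), heading=0, pen down
LT 90: heading 0 -> 90
FD 20: (0,0) -> (0,20) [heading=90, draw]
FD 7: (0,20) -> (0,27) [heading=90, draw]
BK 16: (0,27) -> (0,11) [heading=90, draw]
Final: pos=(0,11), heading=90, 3 segment(s) drawn
Waypoints (4 total):
(0, 0)
(0, 20)
(0, 27)
(0, 11)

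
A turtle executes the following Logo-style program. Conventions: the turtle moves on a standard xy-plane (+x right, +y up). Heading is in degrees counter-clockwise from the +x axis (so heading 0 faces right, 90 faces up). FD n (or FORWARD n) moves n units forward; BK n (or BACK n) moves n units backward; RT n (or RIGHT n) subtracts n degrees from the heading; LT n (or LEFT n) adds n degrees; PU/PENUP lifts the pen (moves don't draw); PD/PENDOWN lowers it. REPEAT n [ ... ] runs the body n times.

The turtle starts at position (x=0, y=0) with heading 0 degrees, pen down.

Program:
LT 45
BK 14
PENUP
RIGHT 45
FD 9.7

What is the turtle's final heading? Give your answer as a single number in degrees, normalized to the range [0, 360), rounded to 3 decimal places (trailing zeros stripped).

Answer: 0

Derivation:
Executing turtle program step by step:
Start: pos=(0,0), heading=0, pen down
LT 45: heading 0 -> 45
BK 14: (0,0) -> (-9.899,-9.899) [heading=45, draw]
PU: pen up
RT 45: heading 45 -> 0
FD 9.7: (-9.899,-9.899) -> (-0.199,-9.899) [heading=0, move]
Final: pos=(-0.199,-9.899), heading=0, 1 segment(s) drawn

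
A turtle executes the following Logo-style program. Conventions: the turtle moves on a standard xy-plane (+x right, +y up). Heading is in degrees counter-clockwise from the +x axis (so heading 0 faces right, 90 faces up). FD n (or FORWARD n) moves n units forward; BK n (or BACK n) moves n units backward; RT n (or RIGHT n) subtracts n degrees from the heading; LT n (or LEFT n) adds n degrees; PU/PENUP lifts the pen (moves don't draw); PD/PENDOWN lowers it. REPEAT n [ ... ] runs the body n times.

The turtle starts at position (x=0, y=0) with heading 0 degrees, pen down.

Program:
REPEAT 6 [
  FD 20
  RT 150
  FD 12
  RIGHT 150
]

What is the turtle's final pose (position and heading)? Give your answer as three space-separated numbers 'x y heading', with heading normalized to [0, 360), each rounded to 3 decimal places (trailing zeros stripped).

Executing turtle program step by step:
Start: pos=(0,0), heading=0, pen down
REPEAT 6 [
  -- iteration 1/6 --
  FD 20: (0,0) -> (20,0) [heading=0, draw]
  RT 150: heading 0 -> 210
  FD 12: (20,0) -> (9.608,-6) [heading=210, draw]
  RT 150: heading 210 -> 60
  -- iteration 2/6 --
  FD 20: (9.608,-6) -> (19.608,11.321) [heading=60, draw]
  RT 150: heading 60 -> 270
  FD 12: (19.608,11.321) -> (19.608,-0.679) [heading=270, draw]
  RT 150: heading 270 -> 120
  -- iteration 3/6 --
  FD 20: (19.608,-0.679) -> (9.608,16.641) [heading=120, draw]
  RT 150: heading 120 -> 330
  FD 12: (9.608,16.641) -> (20,10.641) [heading=330, draw]
  RT 150: heading 330 -> 180
  -- iteration 4/6 --
  FD 20: (20,10.641) -> (0,10.641) [heading=180, draw]
  RT 150: heading 180 -> 30
  FD 12: (0,10.641) -> (10.392,16.641) [heading=30, draw]
  RT 150: heading 30 -> 240
  -- iteration 5/6 --
  FD 20: (10.392,16.641) -> (0.392,-0.679) [heading=240, draw]
  RT 150: heading 240 -> 90
  FD 12: (0.392,-0.679) -> (0.392,11.321) [heading=90, draw]
  RT 150: heading 90 -> 300
  -- iteration 6/6 --
  FD 20: (0.392,11.321) -> (10.392,-6) [heading=300, draw]
  RT 150: heading 300 -> 150
  FD 12: (10.392,-6) -> (0,0) [heading=150, draw]
  RT 150: heading 150 -> 0
]
Final: pos=(0,0), heading=0, 12 segment(s) drawn

Answer: 0 0 0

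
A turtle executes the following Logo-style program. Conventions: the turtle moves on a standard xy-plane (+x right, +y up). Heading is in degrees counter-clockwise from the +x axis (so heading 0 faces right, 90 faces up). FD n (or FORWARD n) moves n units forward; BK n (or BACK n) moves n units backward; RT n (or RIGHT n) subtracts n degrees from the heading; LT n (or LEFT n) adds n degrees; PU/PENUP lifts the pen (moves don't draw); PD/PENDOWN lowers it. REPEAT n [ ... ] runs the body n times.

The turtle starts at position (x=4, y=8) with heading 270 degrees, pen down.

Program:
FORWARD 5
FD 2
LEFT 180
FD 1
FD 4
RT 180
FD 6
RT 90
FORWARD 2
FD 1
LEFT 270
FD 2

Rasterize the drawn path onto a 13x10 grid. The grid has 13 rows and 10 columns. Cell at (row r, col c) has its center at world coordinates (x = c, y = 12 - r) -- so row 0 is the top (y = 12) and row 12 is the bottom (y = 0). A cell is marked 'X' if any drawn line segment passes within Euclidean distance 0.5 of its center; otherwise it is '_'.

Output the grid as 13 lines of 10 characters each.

Segment 0: (4,8) -> (4,3)
Segment 1: (4,3) -> (4,1)
Segment 2: (4,1) -> (4,2)
Segment 3: (4,2) -> (4,6)
Segment 4: (4,6) -> (4,0)
Segment 5: (4,0) -> (2,0)
Segment 6: (2,0) -> (1,0)
Segment 7: (1,0) -> (1,2)

Answer: __________
__________
__________
__________
____X_____
____X_____
____X_____
____X_____
____X_____
____X_____
_X__X_____
_X__X_____
_XXXX_____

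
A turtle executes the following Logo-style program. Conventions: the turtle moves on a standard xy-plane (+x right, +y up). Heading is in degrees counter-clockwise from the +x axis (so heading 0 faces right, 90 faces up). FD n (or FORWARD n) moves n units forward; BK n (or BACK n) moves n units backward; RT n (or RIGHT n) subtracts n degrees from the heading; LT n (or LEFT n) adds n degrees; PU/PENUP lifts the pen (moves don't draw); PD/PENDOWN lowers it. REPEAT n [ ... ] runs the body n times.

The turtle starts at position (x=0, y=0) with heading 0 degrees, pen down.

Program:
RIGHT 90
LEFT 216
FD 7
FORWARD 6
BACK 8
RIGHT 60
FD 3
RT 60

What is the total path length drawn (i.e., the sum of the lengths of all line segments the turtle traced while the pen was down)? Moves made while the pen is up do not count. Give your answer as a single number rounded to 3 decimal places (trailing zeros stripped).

Answer: 24

Derivation:
Executing turtle program step by step:
Start: pos=(0,0), heading=0, pen down
RT 90: heading 0 -> 270
LT 216: heading 270 -> 126
FD 7: (0,0) -> (-4.114,5.663) [heading=126, draw]
FD 6: (-4.114,5.663) -> (-7.641,10.517) [heading=126, draw]
BK 8: (-7.641,10.517) -> (-2.939,4.045) [heading=126, draw]
RT 60: heading 126 -> 66
FD 3: (-2.939,4.045) -> (-1.719,6.786) [heading=66, draw]
RT 60: heading 66 -> 6
Final: pos=(-1.719,6.786), heading=6, 4 segment(s) drawn

Segment lengths:
  seg 1: (0,0) -> (-4.114,5.663), length = 7
  seg 2: (-4.114,5.663) -> (-7.641,10.517), length = 6
  seg 3: (-7.641,10.517) -> (-2.939,4.045), length = 8
  seg 4: (-2.939,4.045) -> (-1.719,6.786), length = 3
Total = 24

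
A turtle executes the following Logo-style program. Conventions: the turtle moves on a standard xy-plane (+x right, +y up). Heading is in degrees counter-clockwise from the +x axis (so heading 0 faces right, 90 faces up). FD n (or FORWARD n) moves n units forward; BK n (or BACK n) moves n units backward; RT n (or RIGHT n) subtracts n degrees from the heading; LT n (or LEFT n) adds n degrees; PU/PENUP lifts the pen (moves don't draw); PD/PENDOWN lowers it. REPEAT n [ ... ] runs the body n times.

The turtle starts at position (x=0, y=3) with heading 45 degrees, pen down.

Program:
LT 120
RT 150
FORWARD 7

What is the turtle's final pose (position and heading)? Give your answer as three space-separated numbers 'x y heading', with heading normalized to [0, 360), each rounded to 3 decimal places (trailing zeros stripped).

Executing turtle program step by step:
Start: pos=(0,3), heading=45, pen down
LT 120: heading 45 -> 165
RT 150: heading 165 -> 15
FD 7: (0,3) -> (6.761,4.812) [heading=15, draw]
Final: pos=(6.761,4.812), heading=15, 1 segment(s) drawn

Answer: 6.761 4.812 15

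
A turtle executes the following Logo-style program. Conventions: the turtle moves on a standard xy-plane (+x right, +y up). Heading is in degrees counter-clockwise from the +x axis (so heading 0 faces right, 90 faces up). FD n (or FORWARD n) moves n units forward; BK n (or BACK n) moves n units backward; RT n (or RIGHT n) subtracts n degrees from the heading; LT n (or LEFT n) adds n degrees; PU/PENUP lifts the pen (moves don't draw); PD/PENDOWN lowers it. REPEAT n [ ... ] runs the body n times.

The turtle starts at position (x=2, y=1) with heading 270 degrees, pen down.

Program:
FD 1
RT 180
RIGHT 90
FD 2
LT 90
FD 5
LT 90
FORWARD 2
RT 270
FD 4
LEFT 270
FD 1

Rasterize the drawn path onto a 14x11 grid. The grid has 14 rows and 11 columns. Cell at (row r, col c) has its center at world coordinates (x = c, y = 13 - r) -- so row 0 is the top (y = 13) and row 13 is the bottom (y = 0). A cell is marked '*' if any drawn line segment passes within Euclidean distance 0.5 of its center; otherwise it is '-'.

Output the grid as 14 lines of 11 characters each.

Segment 0: (2,1) -> (2,0)
Segment 1: (2,0) -> (4,0)
Segment 2: (4,0) -> (4,5)
Segment 3: (4,5) -> (2,5)
Segment 4: (2,5) -> (2,1)
Segment 5: (2,1) -> (1,1)

Answer: -----------
-----------
-----------
-----------
-----------
-----------
-----------
-----------
--***------
--*-*------
--*-*------
--*-*------
-**-*------
--***------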